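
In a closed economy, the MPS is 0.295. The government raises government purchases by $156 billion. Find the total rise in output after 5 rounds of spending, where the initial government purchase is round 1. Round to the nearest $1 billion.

$437 billion

MPC = 1 − MPS = 1 − 0.295 = 0.705.
Round 1 adds ΔG = $156 billion; each later round is MPC = 0.705 times the previous.
After 5 rounds: 156 + 109.98 + 77.5359 + 54.6628095 + 38.5372806975 = ΔG·(1 − c^5)/(1 − c) = 156 × (1 − 0.174158864690625)/0.295 ≈ $437 billion.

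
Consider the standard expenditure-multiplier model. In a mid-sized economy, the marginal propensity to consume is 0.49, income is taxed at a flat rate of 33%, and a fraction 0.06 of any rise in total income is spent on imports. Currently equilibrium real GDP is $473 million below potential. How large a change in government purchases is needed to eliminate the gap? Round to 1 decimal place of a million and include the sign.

+$346.1 million

Spending multiplier = 1/(1 − c(1−t) + m) = 1/(1 − 0.49×0.67 + 0.06) = 1/0.7317 ≈ 1.367.
Need ΔY = +$473 million, so ΔG = ΔY/k = (+$473 million) × 0.7317 ≈ +$346.1 million.
The government should increase government purchases by $346.1 million.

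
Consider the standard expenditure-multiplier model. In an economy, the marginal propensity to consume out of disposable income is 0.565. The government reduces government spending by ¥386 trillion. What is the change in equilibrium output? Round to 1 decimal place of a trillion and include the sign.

Expenditure multiplier = 1/(1 − MPC) = 1/(1 − 0.565) = 1/0.435 ≈ 2.299.
ΔY = k × ΔG = (−¥386 trillion) / 0.435 ≈ −¥887.4 trillion.

−¥887.4 trillion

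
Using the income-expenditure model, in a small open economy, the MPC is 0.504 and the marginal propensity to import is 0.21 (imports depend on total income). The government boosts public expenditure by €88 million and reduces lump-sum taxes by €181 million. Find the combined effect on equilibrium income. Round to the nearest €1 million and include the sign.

Expenditure multiplier = 1/(1 − c + m) = 1/(1 − 0.504 + 0.21) = 1/0.706 ≈ 1.416.
ΔG contributes k·ΔG = (+€88 million) / 0.706 ≈ +€124.6 million.
ΔT of −€181 million changes first-round spending by −c·ΔT = +€91.224 million, contributing k·(−c·ΔT) = (+€91.224 million) / 0.706 ≈ +€129.2 million.
Net ΔY = k(ΔG − c·ΔT) = (+€179.224 million) / 0.706 ≈ +€254 million.

+€254 million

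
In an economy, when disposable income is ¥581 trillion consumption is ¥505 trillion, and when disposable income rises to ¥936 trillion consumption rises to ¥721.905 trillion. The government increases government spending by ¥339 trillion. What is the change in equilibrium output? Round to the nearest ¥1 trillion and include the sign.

+¥871 trillion

MPC = ΔC/ΔYd = (721.905 − 505)/(936 − 581) = 216.905/355 = 0.611.
Expenditure multiplier = 1/(1 − MPC) = 1/(1 − 0.611) = 1/0.389 ≈ 2.571.
ΔY = k × ΔG = (+¥339 trillion) / 0.389 ≈ +¥871 trillion.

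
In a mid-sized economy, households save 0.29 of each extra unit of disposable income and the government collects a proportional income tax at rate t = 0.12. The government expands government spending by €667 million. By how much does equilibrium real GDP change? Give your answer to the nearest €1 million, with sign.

MPC = 1 − MPS = 1 − 0.29 = 0.71.
Government-spending multiplier = 1/(1 − c(1−t)) = 1/(1 − 0.71×0.88) = 1/0.3752 ≈ 2.665.
ΔY = k × ΔG = (+€667 million) / 0.3752 ≈ +€1,778 million.

+€1,778 million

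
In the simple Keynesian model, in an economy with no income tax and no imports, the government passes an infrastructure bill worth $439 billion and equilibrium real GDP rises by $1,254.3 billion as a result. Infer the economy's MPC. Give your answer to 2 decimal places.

0.65

Implied spending multiplier k = ΔY/ΔG = 1,254.3/439 ≈ 2.8572.
Since k = 1/(1 − MPC), MPC = 1 − 1/k = 1 − ΔG/ΔY = 1 − 439/1,254.3 ≈ 0.65.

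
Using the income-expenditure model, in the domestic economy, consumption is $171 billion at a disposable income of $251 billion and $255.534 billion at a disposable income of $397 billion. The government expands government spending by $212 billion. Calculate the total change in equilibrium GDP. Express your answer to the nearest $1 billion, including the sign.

+$504 billion

MPC = ΔC/ΔYd = (255.534 − 171)/(397 − 251) = 84.534/146 = 0.579.
Spending multiplier = 1/(1 − MPC) = 1/(1 − 0.579) = 1/0.421 ≈ 2.375.
ΔY = k × ΔG = (+$212 billion) / 0.421 ≈ +$504 billion.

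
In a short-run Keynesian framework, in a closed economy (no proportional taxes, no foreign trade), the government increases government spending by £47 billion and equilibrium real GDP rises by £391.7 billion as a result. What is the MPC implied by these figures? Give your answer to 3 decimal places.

Implied spending multiplier k = ΔY/ΔG = 391.7/47 ≈ 8.334.
Since k = 1/(1 − MPC), MPC = 1 − 1/k = 1 − ΔG/ΔY = 1 − 47/391.7 ≈ 0.880.

0.880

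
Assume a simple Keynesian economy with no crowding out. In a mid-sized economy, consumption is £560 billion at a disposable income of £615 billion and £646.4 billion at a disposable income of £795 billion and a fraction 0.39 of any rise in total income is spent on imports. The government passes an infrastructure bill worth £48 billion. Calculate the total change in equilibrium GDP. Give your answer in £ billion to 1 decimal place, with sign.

+£52.7 billion

MPC = ΔC/ΔYd = (646.4 − 560)/(795 − 615) = 86.4/180 = 0.48.
Spending multiplier = 1/(1 − c + m) = 1/(1 − 0.48 + 0.39) = 1/0.91 ≈ 1.099.
ΔY = k × ΔG = (+£48 billion) / 0.91 ≈ +£52.7 billion.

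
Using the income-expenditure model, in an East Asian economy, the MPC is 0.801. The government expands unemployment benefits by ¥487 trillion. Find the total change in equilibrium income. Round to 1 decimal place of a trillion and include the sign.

The transfer change shifts disposable income by +¥487 trillion, so first-round consumption changes by c·ΔTR = 0.801 × (+¥487 trillion) = +¥390.087 trillion.
Expenditure multiplier = 1/(1 − MPC) = 1/(1 − 0.801) = 1/0.199 ≈ 5.025.
The transfer multiplier is c × k ≈ 4.025, so ΔY = k × (c·ΔTR) = (+¥390.087 trillion) / 0.199 ≈ +¥1,960.2 trillion.

+¥1,960.2 trillion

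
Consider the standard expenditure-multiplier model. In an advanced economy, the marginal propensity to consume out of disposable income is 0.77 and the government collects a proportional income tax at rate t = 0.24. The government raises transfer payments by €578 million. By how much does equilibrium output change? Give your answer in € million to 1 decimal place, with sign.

+€1,073.0 million

The transfer change shifts disposable income by +€578 million, so first-round consumption changes by c·ΔTR = 0.77 × (+€578 million) = +€445.06 million.
Expenditure multiplier = 1/(1 − c(1−t)) = 1/(1 − 0.77×0.76) = 1/0.4148 ≈ 2.411.
The transfer multiplier is c × k ≈ 1.856, so ΔY = k × (c·ΔTR) = (+€445.06 million) / 0.4148 ≈ +€1,073 million.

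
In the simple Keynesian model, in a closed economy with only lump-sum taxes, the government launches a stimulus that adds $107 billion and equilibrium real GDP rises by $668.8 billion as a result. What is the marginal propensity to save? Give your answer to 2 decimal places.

Implied spending multiplier k = ΔY/ΔG = 668.8/107 ≈ 6.2505.
Since k = 1/(1 − MPC), MPC = 1 − 1/k = 1 − ΔG/ΔY = 1 − 107/668.8 ≈ 0.84.
MPS = 1 − MPC = 0.16.

0.16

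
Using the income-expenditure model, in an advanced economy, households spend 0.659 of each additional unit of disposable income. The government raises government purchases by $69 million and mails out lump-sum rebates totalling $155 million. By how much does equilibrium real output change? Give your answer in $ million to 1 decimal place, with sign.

+$501.9 million

Expenditure multiplier = 1/(1 − MPC) = 1/(1 − 0.659) = 1/0.341 ≈ 2.933.
ΔG contributes k·ΔG = (+$69 million) / 0.341 ≈ +$202.3 million.
ΔT of −$155 million changes first-round spending by −c·ΔT = +$102.145 million, contributing k·(−c·ΔT) = (+$102.145 million) / 0.341 ≈ +$299.5 million.
Net ΔY = k(ΔG − c·ΔT) = (+$171.145 million) / 0.341 ≈ +$501.9 million.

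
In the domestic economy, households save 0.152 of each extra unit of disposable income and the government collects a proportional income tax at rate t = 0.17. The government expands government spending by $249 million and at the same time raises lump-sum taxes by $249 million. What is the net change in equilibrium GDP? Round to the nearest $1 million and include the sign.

MPC = 1 − MPS = 1 − 0.152 = 0.848.
Expenditure multiplier = 1/(1 − c(1−t)) = 1/(1 − 0.848×0.83) = 1/0.29616 ≈ 3.377.
ΔG contributes k·ΔG = (+$249 million) / 0.29616 ≈ +$840.8 million.
ΔT of +$249 million changes first-round spending by −c·ΔT = −$211.152 million, contributing k·(−c·ΔT) = (−$211.152 million) / 0.29616 ≈ −$713 million.
Net ΔY = k(ΔG − c·ΔT) = (+$37.848 million) / 0.29616 ≈ +$128 million.

+$128 million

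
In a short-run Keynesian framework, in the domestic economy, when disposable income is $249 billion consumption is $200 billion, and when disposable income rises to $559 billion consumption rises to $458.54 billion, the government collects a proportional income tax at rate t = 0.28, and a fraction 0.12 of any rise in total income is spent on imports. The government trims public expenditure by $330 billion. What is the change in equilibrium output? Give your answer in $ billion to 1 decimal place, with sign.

MPC = ΔC/ΔYd = (458.54 − 200)/(559 − 249) = 258.54/310 = 0.834.
Spending multiplier = 1/(1 − c(1−t) + m) = 1/(1 − 0.834×0.72 + 0.12) = 1/0.51952 ≈ 1.925.
ΔY = k × ΔG = (−$330 billion) / 0.51952 ≈ −$635.2 billion.

−$635.2 billion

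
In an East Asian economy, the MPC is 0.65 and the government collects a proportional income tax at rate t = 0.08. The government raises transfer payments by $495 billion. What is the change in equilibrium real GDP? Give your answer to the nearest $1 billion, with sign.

The transfer change shifts disposable income by +$495 billion, so first-round consumption changes by c·ΔTR = 0.65 × (+$495 billion) = +$321.75 billion.
Expenditure multiplier = 1/(1 − c(1−t)) = 1/(1 − 0.65×0.92) = 1/0.402 ≈ 2.488.
The transfer multiplier is c × k ≈ 1.617, so ΔY = k × (c·ΔTR) = (+$321.75 billion) / 0.402 ≈ +$800 billion.

+$800 billion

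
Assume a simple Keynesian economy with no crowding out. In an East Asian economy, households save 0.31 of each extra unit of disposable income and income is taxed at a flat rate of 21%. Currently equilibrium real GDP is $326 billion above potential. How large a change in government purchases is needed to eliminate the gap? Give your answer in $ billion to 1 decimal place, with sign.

−$148.3 billion

MPC = 1 − MPS = 1 − 0.31 = 0.69.
Spending multiplier = 1/(1 − c(1−t)) = 1/(1 − 0.69×0.79) = 1/0.4549 ≈ 2.198.
Need ΔY = −$326 billion, so ΔG = ΔY/k = (−$326 billion) × 0.4549 ≈ −$148.3 billion.
The government should cut government purchases by $148.3 billion.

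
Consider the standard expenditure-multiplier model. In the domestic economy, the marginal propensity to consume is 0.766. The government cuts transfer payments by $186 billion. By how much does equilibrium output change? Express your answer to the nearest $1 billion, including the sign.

The transfer change shifts disposable income by −$186 billion, so first-round consumption changes by c·ΔTR = 0.766 × (−$186 billion) = −$142.476 billion.
Expenditure multiplier = 1/(1 − MPC) = 1/(1 − 0.766) = 1/0.234 ≈ 4.274.
The transfer multiplier is c × k ≈ 3.274, so ΔY = k × (c·ΔTR) = (−$142.476 billion) / 0.234 ≈ −$609 billion.

−$609 billion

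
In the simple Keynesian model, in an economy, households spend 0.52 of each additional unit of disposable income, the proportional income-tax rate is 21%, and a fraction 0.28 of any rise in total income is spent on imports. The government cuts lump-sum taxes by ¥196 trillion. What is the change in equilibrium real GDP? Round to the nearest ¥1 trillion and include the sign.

+¥117 trillion

A lump-sum tax change of −¥196 trillion shifts disposable income by +¥196 trillion; first-round consumption changes by −c × ΔT = −0.52 × (−¥196 trillion) = +¥101.92 trillion.
Expenditure multiplier = 1/(1 − c(1−t) + m) = 1/(1 − 0.52×0.79 + 0.28) = 1/0.8692 ≈ 1.15.
The tax multiplier is −c × k ≈ −0.598, so ΔY = k × (−c·ΔT) = (+¥101.92 trillion) / 0.8692 ≈ +¥117 trillion.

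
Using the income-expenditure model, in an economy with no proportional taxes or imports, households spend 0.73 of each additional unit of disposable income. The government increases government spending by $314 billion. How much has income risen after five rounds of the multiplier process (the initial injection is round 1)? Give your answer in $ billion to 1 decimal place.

$921.9 billion

Round 1 adds ΔG = $314 billion; each later round is MPC = 0.73 times the previous.
After 5 rounds: 314 + 229.22 + 167.3306 + 122.151338 + 89.17047674 = ΔG·(1 − c^5)/(1 − c) = 314 × (1 − 0.2073071593)/0.27 ≈ $921.9 billion.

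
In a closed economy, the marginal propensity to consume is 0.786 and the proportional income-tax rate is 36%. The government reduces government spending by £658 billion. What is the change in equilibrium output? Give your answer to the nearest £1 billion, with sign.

Spending multiplier = 1/(1 − c(1−t)) = 1/(1 − 0.786×0.64) = 1/0.49696 ≈ 2.012.
ΔY = k × ΔG = (−£658 billion) / 0.49696 ≈ −£1,324 billion.

−£1,324 billion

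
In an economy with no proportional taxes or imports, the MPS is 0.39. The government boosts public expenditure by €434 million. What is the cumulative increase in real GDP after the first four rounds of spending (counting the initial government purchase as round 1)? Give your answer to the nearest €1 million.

MPC = 1 − MPS = 1 − 0.39 = 0.61.
Round 1 adds ΔG = €434 million; each later round is MPC = 0.61 times the previous.
After 4 rounds: 434 + 264.74 + 161.4914 + 98.509754 = ΔG·(1 − c^4)/(1 − c) = 434 × (1 − 0.13845841)/0.39 ≈ €959 million.

€959 million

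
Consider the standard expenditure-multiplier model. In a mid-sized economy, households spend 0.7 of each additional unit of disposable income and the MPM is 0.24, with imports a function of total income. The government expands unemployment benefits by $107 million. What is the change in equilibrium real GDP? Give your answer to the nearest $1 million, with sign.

The transfer change shifts disposable income by +$107 million, so first-round consumption changes by c·ΔTR = 0.7 × (+$107 million) = +$74.9 million.
Expenditure multiplier = 1/(1 − c + m) = 1/(1 − 0.7 + 0.24) = 1/0.54 ≈ 1.852.
The transfer multiplier is c × k ≈ 1.296, so ΔY = k × (c·ΔTR) = (+$74.9 million) / 0.54 ≈ +$139 million.

+$139 million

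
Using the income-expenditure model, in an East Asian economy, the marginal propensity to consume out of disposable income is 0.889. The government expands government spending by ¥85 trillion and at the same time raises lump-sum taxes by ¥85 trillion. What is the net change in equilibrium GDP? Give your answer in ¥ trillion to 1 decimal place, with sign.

+¥85.0 trillion

Expenditure multiplier = 1/(1 − MPC) = 1/(1 − 0.889) = 1/0.111 ≈ 9.009.
ΔG contributes k·ΔG = (+¥85 trillion) / 0.111 ≈ +¥765.8 trillion.
ΔT of +¥85 trillion changes first-round spending by −c·ΔT = −¥75.565 trillion, contributing k·(−c·ΔT) = (−¥75.565 trillion) / 0.111 ≈ −¥680.8 trillion.
With ΔG = ΔT and no other leakages, the balanced-budget multiplier is 1, so ΔY = ΔG = +¥85 trillion.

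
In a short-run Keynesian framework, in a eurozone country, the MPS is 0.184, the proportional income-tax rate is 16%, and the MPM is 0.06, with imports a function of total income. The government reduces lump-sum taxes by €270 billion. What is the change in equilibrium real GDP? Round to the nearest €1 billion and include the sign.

MPC = 1 − MPS = 1 − 0.184 = 0.816.
A lump-sum tax change of −€270 billion shifts disposable income by +€270 billion; first-round consumption changes by −c × ΔT = −0.816 × (−€270 billion) = +€220.32 billion.
Expenditure multiplier = 1/(1 − c(1−t) + m) = 1/(1 − 0.816×0.84 + 0.06) = 1/0.37456 ≈ 2.67.
The tax multiplier is −c × k ≈ −2.179, so ΔY = k × (−c·ΔT) = (+€220.32 billion) / 0.37456 ≈ +€588 billion.

+€588 billion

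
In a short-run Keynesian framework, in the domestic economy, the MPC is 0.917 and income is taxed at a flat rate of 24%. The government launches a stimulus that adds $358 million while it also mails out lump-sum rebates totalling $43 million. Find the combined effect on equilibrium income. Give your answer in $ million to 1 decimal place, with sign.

Expenditure multiplier = 1/(1 − c(1−t)) = 1/(1 − 0.917×0.76) = 1/0.30308 ≈ 3.299.
ΔG contributes k·ΔG = (+$358 million) / 0.30308 ≈ +$1,181.2 million.
ΔT of −$43 million changes first-round spending by −c·ΔT = +$39.431 million, contributing k·(−c·ΔT) = (+$39.431 million) / 0.30308 ≈ +$130.1 million.
Net ΔY = k(ΔG − c·ΔT) = (+$397.431 million) / 0.30308 ≈ +$1,311.3 million.

+$1,311.3 million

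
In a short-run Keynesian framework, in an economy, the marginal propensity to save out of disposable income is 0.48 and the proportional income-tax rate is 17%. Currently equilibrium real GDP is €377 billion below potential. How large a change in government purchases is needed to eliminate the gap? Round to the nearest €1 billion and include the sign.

+€214 billion

MPC = 1 − MPS = 1 − 0.48 = 0.52.
Spending multiplier = 1/(1 − c(1−t)) = 1/(1 − 0.52×0.83) = 1/0.5684 ≈ 1.759.
Need ΔY = +€377 billion, so ΔG = ΔY/k = (+€377 billion) × 0.5684 ≈ +€214 billion.
The government should increase government purchases by €214 billion.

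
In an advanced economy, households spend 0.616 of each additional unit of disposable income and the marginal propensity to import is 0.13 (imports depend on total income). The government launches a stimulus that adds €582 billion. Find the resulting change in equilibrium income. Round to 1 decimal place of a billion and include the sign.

Spending multiplier = 1/(1 − c + m) = 1/(1 − 0.616 + 0.13) = 1/0.514 ≈ 1.946.
ΔY = k × ΔG = (+€582 billion) / 0.514 ≈ +€1,132.3 billion.

+€1,132.3 billion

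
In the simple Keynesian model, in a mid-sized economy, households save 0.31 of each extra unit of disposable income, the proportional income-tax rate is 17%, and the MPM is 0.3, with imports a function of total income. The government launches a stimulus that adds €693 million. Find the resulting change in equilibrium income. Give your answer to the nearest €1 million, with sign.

MPC = 1 − MPS = 1 − 0.31 = 0.69.
Expenditure multiplier = 1/(1 − c(1−t) + m) = 1/(1 − 0.69×0.83 + 0.3) = 1/0.7273 ≈ 1.375.
ΔY = k × ΔG = (+€693 million) / 0.7273 ≈ +€953 million.

+€953 million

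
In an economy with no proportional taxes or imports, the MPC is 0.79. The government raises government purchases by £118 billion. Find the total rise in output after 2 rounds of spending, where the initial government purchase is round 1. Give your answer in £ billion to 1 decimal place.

£211.2 billion

Round 1 adds ΔG = £118 billion; each later round is MPC = 0.79 times the previous.
After 2 rounds: 118 + 93.22 = ΔG·(1 − c^2)/(1 − c) = 118 × (1 − 0.6241)/0.21 ≈ £211.2 billion.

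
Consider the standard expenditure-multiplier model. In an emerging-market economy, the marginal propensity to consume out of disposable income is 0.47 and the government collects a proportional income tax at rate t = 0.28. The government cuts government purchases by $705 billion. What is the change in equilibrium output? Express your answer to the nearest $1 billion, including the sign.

−$1,066 billion

Expenditure multiplier = 1/(1 − c(1−t)) = 1/(1 − 0.47×0.72) = 1/0.6616 ≈ 1.511.
ΔY = k × ΔG = (−$705 billion) / 0.6616 ≈ −$1,066 billion.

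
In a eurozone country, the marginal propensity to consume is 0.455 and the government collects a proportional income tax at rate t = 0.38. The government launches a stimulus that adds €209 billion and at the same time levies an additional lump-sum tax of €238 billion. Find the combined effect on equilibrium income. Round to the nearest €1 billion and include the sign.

Expenditure multiplier = 1/(1 − c(1−t)) = 1/(1 − 0.455×0.62) = 1/0.7179 ≈ 1.393.
ΔG contributes k·ΔG = (+€209 billion) / 0.7179 ≈ +€291.1 billion.
ΔT of +€238 billion changes first-round spending by −c·ΔT = −€108.29 billion, contributing k·(−c·ΔT) = (−€108.29 billion) / 0.7179 ≈ −€150.8 billion.
Net ΔY = k(ΔG − c·ΔT) = (+€100.71 billion) / 0.7179 ≈ +€140 billion.

+€140 billion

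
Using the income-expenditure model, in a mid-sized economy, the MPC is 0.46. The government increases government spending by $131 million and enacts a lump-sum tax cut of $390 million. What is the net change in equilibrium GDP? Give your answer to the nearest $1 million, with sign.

Expenditure multiplier = 1/(1 − MPC) = 1/(1 − 0.46) = 1/0.54 ≈ 1.852.
ΔG contributes k·ΔG = (+$131 million) / 0.54 ≈ +$242.6 million.
ΔT of −$390 million changes first-round spending by −c·ΔT = +$179.4 million, contributing k·(−c·ΔT) = (+$179.4 million) / 0.54 ≈ +$332.2 million.
Net ΔY = k(ΔG − c·ΔT) = (+$310.4 million) / 0.54 ≈ +$575 million.

+$575 million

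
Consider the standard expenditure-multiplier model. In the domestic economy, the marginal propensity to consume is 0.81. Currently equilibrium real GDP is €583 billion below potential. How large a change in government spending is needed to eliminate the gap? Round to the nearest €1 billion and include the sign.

+€111 billion

Spending multiplier = 1/(1 − MPC) = 1/(1 − 0.81) = 1/0.19 ≈ 5.263.
Need ΔY = +€583 billion, so ΔG = ΔY/k = (+€583 billion) × 0.19 ≈ +€111 billion.
The government should increase government spending by €111 billion.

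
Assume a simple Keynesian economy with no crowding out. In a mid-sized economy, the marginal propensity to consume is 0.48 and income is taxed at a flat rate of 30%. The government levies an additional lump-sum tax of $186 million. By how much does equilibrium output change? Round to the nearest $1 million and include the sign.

A lump-sum tax change of +$186 million shifts disposable income by −$186 million; first-round consumption changes by −c × ΔT = −0.48 × (+$186 million) = −$89.28 million.
Expenditure multiplier = 1/(1 − c(1−t)) = 1/(1 − 0.48×0.7) = 1/0.664 ≈ 1.506.
The tax multiplier is −c × k ≈ −0.723, so ΔY = k × (−c·ΔT) = (−$89.28 million) / 0.664 ≈ −$134 million.

−$134 million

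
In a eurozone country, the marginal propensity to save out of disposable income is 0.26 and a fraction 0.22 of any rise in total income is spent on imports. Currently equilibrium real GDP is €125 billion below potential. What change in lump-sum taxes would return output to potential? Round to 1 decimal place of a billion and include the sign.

−€81.1 billion

MPC = 1 − MPS = 1 − 0.26 = 0.74.
Spending multiplier = 1/(1 − c + m) = 1/(1 − 0.74 + 0.22) = 1/0.48 ≈ 2.083.
Tax multiplier = −c·k = −0.74/0.48 ≈ −1.542. Need ΔY = +€125 billion, so ΔT = ΔY/(−c·k) = −(+€125 billion) × 0.48 / 0.74 ≈ −€81.1 billion.
The government should cut lump-sum taxes by €81.1 billion.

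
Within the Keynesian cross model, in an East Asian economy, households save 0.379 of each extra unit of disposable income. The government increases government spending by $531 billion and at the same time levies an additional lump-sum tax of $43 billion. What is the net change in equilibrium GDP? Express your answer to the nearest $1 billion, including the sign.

MPC = 1 − MPS = 1 − 0.379 = 0.621.
Expenditure multiplier = 1/(1 − MPC) = 1/(1 − 0.621) = 1/0.379 ≈ 2.639.
ΔG contributes k·ΔG = (+$531 billion) / 0.379 ≈ +$1,401.1 billion.
ΔT of +$43 billion changes first-round spending by −c·ΔT = −$26.703 billion, contributing k·(−c·ΔT) = (−$26.703 billion) / 0.379 ≈ −$70.5 billion.
Net ΔY = k(ΔG − c·ΔT) = (+$504.297 billion) / 0.379 ≈ +$1,331 billion.

+$1,331 billion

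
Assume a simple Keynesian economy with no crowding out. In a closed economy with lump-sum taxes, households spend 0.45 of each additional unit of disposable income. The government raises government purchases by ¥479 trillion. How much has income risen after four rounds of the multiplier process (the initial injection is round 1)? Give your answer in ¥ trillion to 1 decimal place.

Round 1 adds ΔG = ¥479 trillion; each later round is MPC = 0.45 times the previous.
After 4 rounds: 479 + 215.55 + 96.9975 + 43.648875 = ΔG·(1 − c^4)/(1 − c) = 479 × (1 − 0.04100625)/0.55 ≈ ¥835.2 trillion.

¥835.2 trillion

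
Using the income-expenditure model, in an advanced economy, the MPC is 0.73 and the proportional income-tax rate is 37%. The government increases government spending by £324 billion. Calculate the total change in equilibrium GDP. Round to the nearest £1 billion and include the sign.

+£600 billion

Spending multiplier = 1/(1 − c(1−t)) = 1/(1 − 0.73×0.63) = 1/0.5401 ≈ 1.852.
ΔY = k × ΔG = (+£324 billion) / 0.5401 ≈ +£600 billion.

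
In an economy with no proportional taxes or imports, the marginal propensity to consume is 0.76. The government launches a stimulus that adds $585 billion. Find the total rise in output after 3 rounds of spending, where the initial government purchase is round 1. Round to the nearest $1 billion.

Round 1 adds ΔG = $585 billion; each later round is MPC = 0.76 times the previous.
After 3 rounds: 585 + 444.6 + 337.896 = ΔG·(1 − c^3)/(1 − c) = 585 × (1 − 0.438976)/0.24 ≈ $1,367 billion.

$1,367 billion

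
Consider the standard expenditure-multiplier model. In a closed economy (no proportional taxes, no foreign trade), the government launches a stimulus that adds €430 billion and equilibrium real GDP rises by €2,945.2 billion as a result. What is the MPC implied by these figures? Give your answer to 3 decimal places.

0.854

Implied spending multiplier k = ΔY/ΔG = 2,945.2/430 ≈ 6.8493.
Since k = 1/(1 − MPC), MPC = 1 − 1/k = 1 − ΔG/ΔY = 1 − 430/2,945.2 ≈ 0.854.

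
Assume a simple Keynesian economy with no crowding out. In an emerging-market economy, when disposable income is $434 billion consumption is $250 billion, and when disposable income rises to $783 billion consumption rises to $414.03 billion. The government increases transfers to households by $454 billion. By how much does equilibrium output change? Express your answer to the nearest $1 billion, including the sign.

MPC = ΔC/ΔYd = (414.03 − 250)/(783 − 434) = 164.03/349 = 0.47.
The transfer change shifts disposable income by +$454 billion, so first-round consumption changes by c·ΔTR = 0.47 × (+$454 billion) = +$213.38 billion.
Expenditure multiplier = 1/(1 − MPC) = 1/(1 − 0.47) = 1/0.53 ≈ 1.887.
The transfer multiplier is c × k ≈ 0.887, so ΔY = k × (c·ΔTR) = (+$213.38 billion) / 0.53 ≈ +$403 billion.

+$403 billion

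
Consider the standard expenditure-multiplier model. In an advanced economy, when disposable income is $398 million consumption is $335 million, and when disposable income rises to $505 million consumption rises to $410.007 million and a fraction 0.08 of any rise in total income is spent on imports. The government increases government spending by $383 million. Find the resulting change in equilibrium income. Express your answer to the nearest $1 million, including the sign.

+$1,011 million

MPC = ΔC/ΔYd = (410.007 − 335)/(505 − 398) = 75.007/107 = 0.701.
Spending multiplier = 1/(1 − c + m) = 1/(1 − 0.701 + 0.08) = 1/0.379 ≈ 2.639.
ΔY = k × ΔG = (+$383 million) / 0.379 ≈ +$1,011 million.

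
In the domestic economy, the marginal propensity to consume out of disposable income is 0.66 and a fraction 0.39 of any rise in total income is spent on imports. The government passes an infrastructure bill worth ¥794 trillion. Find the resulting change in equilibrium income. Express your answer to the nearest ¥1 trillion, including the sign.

+¥1,088 trillion

Spending multiplier = 1/(1 − c + m) = 1/(1 − 0.66 + 0.39) = 1/0.73 ≈ 1.37.
ΔY = k × ΔG = (+¥794 trillion) / 0.73 ≈ +¥1,088 trillion.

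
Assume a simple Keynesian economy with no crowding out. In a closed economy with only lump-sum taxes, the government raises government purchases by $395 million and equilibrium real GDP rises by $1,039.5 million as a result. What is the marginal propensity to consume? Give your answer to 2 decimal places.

0.62

Implied spending multiplier k = ΔY/ΔG = 1,039.5/395 ≈ 2.6316.
Since k = 1/(1 − MPC), MPC = 1 − 1/k = 1 − ΔG/ΔY = 1 − 395/1,039.5 ≈ 0.62.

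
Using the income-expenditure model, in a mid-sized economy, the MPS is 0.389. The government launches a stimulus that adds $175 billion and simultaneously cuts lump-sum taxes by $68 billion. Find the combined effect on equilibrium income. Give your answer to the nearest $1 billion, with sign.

+$557 billion

MPC = 1 − MPS = 1 − 0.389 = 0.611.
Expenditure multiplier = 1/(1 − MPC) = 1/(1 − 0.611) = 1/0.389 ≈ 2.571.
ΔG contributes k·ΔG = (+$175 billion) / 0.389 ≈ +$449.9 billion.
ΔT of −$68 billion changes first-round spending by −c·ΔT = +$41.548 billion, contributing k·(−c·ΔT) = (+$41.548 billion) / 0.389 ≈ +$106.8 billion.
Net ΔY = k(ΔG − c·ΔT) = (+$216.548 billion) / 0.389 ≈ +$557 billion.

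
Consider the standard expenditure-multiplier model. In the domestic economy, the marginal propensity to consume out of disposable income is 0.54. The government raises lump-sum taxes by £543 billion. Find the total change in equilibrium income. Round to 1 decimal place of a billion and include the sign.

A lump-sum tax change of +£543 billion shifts disposable income by −£543 billion; first-round consumption changes by −c × ΔT = −0.54 × (+£543 billion) = −£293.22 billion.
Expenditure multiplier = 1/(1 − MPC) = 1/(1 − 0.54) = 1/0.46 ≈ 2.174.
The tax multiplier is −c × k ≈ −1.174, so ΔY = k × (−c·ΔT) = (−£293.22 billion) / 0.46 ≈ −£637.4 billion.

−£637.4 billion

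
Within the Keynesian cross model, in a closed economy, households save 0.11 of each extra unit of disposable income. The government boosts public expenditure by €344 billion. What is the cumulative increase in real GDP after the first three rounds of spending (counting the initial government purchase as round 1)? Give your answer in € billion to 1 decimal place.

MPC = 1 − MPS = 1 − 0.11 = 0.89.
Round 1 adds ΔG = €344 billion; each later round is MPC = 0.89 times the previous.
After 3 rounds: 344 + 306.16 + 272.4824 = ΔG·(1 − c^3)/(1 − c) = 344 × (1 − 0.704969)/0.11 ≈ €922.6 billion.

€922.6 billion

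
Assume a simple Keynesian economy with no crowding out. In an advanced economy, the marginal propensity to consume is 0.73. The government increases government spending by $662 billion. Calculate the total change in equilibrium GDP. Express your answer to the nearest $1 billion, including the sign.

+$2,452 billion

Spending multiplier = 1/(1 − MPC) = 1/(1 − 0.73) = 1/0.27 ≈ 3.704.
ΔY = k × ΔG = (+$662 billion) / 0.27 ≈ +$2,452 billion.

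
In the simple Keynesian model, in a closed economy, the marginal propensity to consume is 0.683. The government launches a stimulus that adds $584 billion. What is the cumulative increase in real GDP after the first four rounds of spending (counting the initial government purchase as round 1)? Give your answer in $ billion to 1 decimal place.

Round 1 adds ΔG = $584 billion; each later round is MPC = 0.683 times the previous.
After 4 rounds: 584 + 398.872 + 272.429576 + 186.069400408 = ΔG·(1 − c^4)/(1 − c) = 584 × (1 − 0.217611987121)/0.317 ≈ $1,441.4 billion.

$1,441.4 billion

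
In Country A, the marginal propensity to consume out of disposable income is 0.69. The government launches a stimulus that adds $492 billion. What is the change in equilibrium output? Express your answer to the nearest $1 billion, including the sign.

+$1,587 billion

Spending multiplier = 1/(1 − MPC) = 1/(1 − 0.69) = 1/0.31 ≈ 3.226.
ΔY = k × ΔG = (+$492 billion) / 0.31 ≈ +$1,587 billion.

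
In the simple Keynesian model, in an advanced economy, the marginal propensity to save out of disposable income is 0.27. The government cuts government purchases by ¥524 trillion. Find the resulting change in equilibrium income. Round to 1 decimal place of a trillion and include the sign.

−¥1,940.7 trillion

MPC = 1 − MPS = 1 − 0.27 = 0.73.
Expenditure multiplier = 1/(1 − MPC) = 1/(1 − 0.73) = 1/0.27 ≈ 3.704.
ΔY = k × ΔG = (−¥524 trillion) / 0.27 ≈ −¥1,940.7 trillion.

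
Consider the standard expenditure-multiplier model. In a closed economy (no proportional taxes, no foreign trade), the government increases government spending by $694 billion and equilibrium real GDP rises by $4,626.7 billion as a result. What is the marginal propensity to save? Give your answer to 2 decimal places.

Implied spending multiplier k = ΔY/ΔG = 4,626.7/694 ≈ 6.6667.
Since k = 1/(1 − MPC), MPC = 1 − 1/k = 1 − ΔG/ΔY = 1 − 694/4,626.7 ≈ 0.85.
MPS = 1 − MPC = 0.15.

0.15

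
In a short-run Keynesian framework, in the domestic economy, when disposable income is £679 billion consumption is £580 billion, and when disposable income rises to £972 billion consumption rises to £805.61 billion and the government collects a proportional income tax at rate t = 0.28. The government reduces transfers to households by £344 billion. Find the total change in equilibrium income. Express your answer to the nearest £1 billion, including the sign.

−£594 billion

MPC = ΔC/ΔYd = (805.61 − 580)/(972 − 679) = 225.61/293 = 0.77.
The transfer change shifts disposable income by −£344 billion, so first-round consumption changes by c·ΔTR = 0.77 × (−£344 billion) = −£264.88 billion.
Expenditure multiplier = 1/(1 − c(1−t)) = 1/(1 − 0.77×0.72) = 1/0.4456 ≈ 2.244.
The transfer multiplier is c × k ≈ 1.728, so ΔY = k × (c·ΔTR) = (−£264.88 billion) / 0.4456 ≈ −£594 billion.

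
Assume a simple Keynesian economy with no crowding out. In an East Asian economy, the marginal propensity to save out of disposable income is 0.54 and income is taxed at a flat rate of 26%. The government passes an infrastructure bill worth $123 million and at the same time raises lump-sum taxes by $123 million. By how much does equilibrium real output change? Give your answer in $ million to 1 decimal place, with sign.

+$100.7 million

MPC = 1 − MPS = 1 − 0.54 = 0.46.
Expenditure multiplier = 1/(1 − c(1−t)) = 1/(1 − 0.46×0.74) = 1/0.6596 ≈ 1.516.
ΔG contributes k·ΔG = (+$123 million) / 0.6596 ≈ +$186.5 million.
ΔT of +$123 million changes first-round spending by −c·ΔT = −$56.58 million, contributing k·(−c·ΔT) = (−$56.58 million) / 0.6596 ≈ −$85.8 million.
Net ΔY = k(ΔG − c·ΔT) = (+$66.42 million) / 0.6596 ≈ +$100.7 million.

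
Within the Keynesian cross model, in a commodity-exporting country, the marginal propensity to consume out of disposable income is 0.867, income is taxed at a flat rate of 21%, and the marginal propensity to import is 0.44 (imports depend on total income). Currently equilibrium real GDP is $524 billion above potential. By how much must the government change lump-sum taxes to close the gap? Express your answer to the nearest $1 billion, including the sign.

Spending multiplier = 1/(1 − c(1−t) + m) = 1/(1 − 0.867×0.79 + 0.44) = 1/0.75507 ≈ 1.324.
Tax multiplier = −c·k = −0.867/0.75507 ≈ −1.148. Need ΔY = −$524 billion, so ΔT = ΔY/(−c·k) = −(−$524 billion) × 0.75507 / 0.867 ≈ +$456 billion.
The government should raise lump-sum taxes by $456 billion.

+$456 billion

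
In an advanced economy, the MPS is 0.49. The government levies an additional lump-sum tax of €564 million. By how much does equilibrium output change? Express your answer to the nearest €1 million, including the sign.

−€587 million

MPC = 1 − MPS = 1 − 0.49 = 0.51.
A lump-sum tax change of +€564 million shifts disposable income by −€564 million; first-round consumption changes by −c × ΔT = −0.51 × (+€564 million) = −€287.64 million.
Expenditure multiplier = 1/(1 − MPC) = 1/(1 − 0.51) = 1/0.49 ≈ 2.041.
The tax multiplier is −c × k ≈ −1.041, so ΔY = k × (−c·ΔT) = (−€287.64 million) / 0.49 ≈ −€587 million.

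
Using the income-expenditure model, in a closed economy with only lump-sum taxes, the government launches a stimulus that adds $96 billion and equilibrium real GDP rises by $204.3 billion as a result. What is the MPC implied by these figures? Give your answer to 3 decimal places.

0.530

Implied spending multiplier k = ΔY/ΔG = 204.3/96 ≈ 2.1281.
Since k = 1/(1 − MPC), MPC = 1 − 1/k = 1 − ΔG/ΔY = 1 − 96/204.3 ≈ 0.530.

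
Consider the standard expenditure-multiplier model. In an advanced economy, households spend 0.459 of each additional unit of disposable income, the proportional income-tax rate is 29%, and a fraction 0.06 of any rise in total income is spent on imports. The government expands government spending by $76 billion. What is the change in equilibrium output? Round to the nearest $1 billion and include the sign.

+$104 billion

Spending multiplier = 1/(1 − c(1−t) + m) = 1/(1 − 0.459×0.71 + 0.06) = 1/0.73411 ≈ 1.362.
ΔY = k × ΔG = (+$76 billion) / 0.73411 ≈ +$104 billion.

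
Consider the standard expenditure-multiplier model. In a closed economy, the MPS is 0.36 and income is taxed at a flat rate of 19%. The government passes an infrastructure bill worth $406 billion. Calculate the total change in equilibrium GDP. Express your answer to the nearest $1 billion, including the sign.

+$843 billion

MPC = 1 − MPS = 1 − 0.36 = 0.64.
Expenditure multiplier = 1/(1 − c(1−t)) = 1/(1 − 0.64×0.81) = 1/0.4816 ≈ 2.076.
ΔY = k × ΔG = (+$406 billion) / 0.4816 ≈ +$843 billion.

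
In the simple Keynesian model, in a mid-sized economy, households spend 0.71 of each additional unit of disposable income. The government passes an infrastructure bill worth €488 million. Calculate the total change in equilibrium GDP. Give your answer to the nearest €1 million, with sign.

+€1,683 million

Expenditure multiplier = 1/(1 − MPC) = 1/(1 − 0.71) = 1/0.29 ≈ 3.448.
ΔY = k × ΔG = (+€488 million) / 0.29 ≈ +€1,683 million.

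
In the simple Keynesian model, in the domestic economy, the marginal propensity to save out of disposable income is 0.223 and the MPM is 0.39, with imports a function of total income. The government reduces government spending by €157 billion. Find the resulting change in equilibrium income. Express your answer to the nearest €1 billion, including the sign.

−€256 billion

MPC = 1 − MPS = 1 − 0.223 = 0.777.
Expenditure multiplier = 1/(1 − c + m) = 1/(1 − 0.777 + 0.39) = 1/0.613 ≈ 1.631.
ΔY = k × ΔG = (−€157 billion) / 0.613 ≈ −€256 billion.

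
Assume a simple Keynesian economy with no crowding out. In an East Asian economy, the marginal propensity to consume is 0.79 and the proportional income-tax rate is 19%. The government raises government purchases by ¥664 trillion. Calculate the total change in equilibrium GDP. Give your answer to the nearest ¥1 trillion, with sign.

Expenditure multiplier = 1/(1 − c(1−t)) = 1/(1 − 0.79×0.81) = 1/0.3601 ≈ 2.777.
ΔY = k × ΔG = (+¥664 trillion) / 0.3601 ≈ +¥1,844 trillion.

+¥1,844 trillion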